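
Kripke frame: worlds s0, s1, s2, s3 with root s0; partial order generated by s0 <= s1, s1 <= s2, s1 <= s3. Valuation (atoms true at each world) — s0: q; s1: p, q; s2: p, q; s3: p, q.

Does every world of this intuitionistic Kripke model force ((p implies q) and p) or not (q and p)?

No

Not every world: s0 does not force ((p implies q) and p) or not (q and p).
s0 does not force ((p implies q) and p) or not (q and p): neither disjunct is forced at s0.
s0 does not force (p implies q) and p since s0 fails p.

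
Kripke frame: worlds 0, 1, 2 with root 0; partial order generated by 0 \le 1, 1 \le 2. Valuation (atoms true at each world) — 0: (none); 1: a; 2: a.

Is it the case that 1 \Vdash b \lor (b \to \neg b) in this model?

Yes

1 \Vdash b \lor (b \to \neg b) via the disjunct b \to \neg b.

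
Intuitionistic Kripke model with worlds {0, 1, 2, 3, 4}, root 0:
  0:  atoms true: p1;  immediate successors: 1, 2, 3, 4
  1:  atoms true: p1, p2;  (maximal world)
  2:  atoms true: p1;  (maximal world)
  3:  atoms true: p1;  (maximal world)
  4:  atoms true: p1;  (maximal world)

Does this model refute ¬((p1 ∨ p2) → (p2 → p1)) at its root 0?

0 ⊮ ¬((p1 ∨ p2) → (p2 → p1)) since 0 is accessible from 0 and 0 ⊩ (p1 ∨ p2) → (p2 → p1).
0 ⊩ (p1 ∨ p2) → (p2 → p1): every world accessible from 0 that forces p1 ∨ p2 (namely 0, 1, 2, 3, 4) also forces p2 → p1.
So the root 0 does not force ¬((p1 ∨ p2) → (p2 → p1)); the model is a countermodel.

Yes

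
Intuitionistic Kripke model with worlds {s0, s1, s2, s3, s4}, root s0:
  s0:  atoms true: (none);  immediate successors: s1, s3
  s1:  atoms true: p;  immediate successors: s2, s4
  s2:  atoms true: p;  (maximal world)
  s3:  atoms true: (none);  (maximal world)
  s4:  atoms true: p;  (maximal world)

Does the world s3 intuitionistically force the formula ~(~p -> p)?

Yes

s3 ||- ~(~p -> p): no world accessible from s3 forces ~p -> p.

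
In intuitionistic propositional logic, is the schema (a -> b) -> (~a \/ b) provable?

This is the material-implication-as-disjunction principle, which is not intuitionistically valid.
A Kripke countermodel: worlds 0, 1; order generated by 0 <= 1; atoms true at each world — 0:{}; 1:{a,b}.
0 ||-/- (a -> b) -> (~a \/ b): already at 0 itself, 0 ||- a -> b but 0 ||-/- ~a \/ b.
0 ||-/- ~a \/ b: neither disjunct is forced at 0.
0 ||-/- ~a since 1 is accessible from 0 and 1 ||- a.
So the root 0 does not force the formula.

No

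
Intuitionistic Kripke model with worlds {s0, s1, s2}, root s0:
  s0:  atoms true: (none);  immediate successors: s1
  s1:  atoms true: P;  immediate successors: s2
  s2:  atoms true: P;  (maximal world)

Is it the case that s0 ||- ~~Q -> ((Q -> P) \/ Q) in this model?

Yes

s0 ||- ~~Q -> ((Q -> P) \/ Q) vacuously: no world accessible from s0 forces the antecedent ~~Q.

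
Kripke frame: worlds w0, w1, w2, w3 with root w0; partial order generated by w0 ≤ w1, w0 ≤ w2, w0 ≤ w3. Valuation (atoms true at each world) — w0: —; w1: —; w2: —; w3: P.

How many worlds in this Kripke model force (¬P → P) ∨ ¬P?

w0: does not force it — w0 ⊮ (¬P → P) ∨ ¬P: neither disjunct is forced at w0.
w1: forces it.
w2: forces it.
w3: forces it.
Worlds forcing the formula: {w1, w2, w3}.

3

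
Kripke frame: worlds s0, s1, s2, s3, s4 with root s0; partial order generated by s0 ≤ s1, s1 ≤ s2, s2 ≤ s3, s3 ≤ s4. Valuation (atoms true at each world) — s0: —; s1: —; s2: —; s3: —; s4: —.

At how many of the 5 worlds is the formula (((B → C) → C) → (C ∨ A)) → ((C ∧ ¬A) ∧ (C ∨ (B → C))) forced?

s0: does not force it — s0 ⊮ (((B → C) → C) → (C ∨ A)) → ((C ∧ ¬A) ∧ (C ∨ (B → C))): already at s0 itself, s0 ⊩ ((B → C) → C) → (C ∨ A) but s0 ⊮ (C ∧ ¬A) ∧ (C ∨ (B → C)).
s1: does not force it — s1 ⊮ (((B → C) → C) → (C ∨ A)) → ((C ∧ ¬A) ∧ (C ∨ (B → C))): already at s1 itself, s1 ⊩ ((B → C) → C) → (C ∨ A) but s1 ⊮ (C ∧ ¬A) ∧ (C ∨ (B → C)).
s2: does not force it — s2 ⊮ (((B → C) → C) → (C ∨ A)) → ((C ∧ ¬A) ∧ (C ∨ (B → C))): already at s2 itself, s2 ⊩ ((B → C) → C) → (C ∨ A) but s2 ⊮ (C ∧ ¬A) ∧ (C ∨ (B → C)).
s3: does not force it.
s4: does not force it.
Worlds forcing the formula: { }.

0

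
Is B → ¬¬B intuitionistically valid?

This is double-negation introduction, which is intuitionistically derivable.
If a world forces B then every accessible world forces B (persistence), so none forces ¬B; hence ¬¬B.

Yes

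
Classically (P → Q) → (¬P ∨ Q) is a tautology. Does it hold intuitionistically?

No

This is the material-implication-as-disjunction principle, which is not intuitionistically valid.
A Kripke countermodel: worlds 0, 1; order generated by 0 ≤ 1; atoms true at each world — 0:{}; 1:{P,Q}.
0 ⊮ (P → Q) → (¬P ∨ Q): already at 0 itself, 0 ⊩ P → Q but 0 ⊮ ¬P ∨ Q.
0 ⊮ ¬P ∨ Q: neither disjunct is forced at 0.
0 ⊮ ¬P since 1 is accessible from 0 and 1 ⊩ P.
So the root 0 does not force the formula.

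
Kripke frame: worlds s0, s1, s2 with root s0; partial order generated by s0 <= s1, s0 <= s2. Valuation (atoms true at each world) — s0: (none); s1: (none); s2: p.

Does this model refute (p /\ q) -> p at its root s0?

No

s0 ||- (p /\ q) -> p vacuously: no world accessible from s0 forces the antecedent p /\ q.
So the root s0 forces (p /\ q) -> p; the model is not a countermodel.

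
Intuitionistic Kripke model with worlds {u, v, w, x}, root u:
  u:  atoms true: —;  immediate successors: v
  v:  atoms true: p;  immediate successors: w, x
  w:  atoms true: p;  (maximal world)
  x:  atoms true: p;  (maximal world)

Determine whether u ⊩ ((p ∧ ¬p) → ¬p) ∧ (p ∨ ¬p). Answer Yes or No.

No

u ⊮ ((p ∧ ¬p) → ¬p) ∧ (p ∨ ¬p) since u fails p ∨ ¬p.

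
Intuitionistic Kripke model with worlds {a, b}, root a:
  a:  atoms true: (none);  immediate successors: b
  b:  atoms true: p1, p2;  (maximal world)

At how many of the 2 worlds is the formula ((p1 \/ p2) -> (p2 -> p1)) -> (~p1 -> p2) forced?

2

a: forces it.
b: forces it.
Worlds forcing the formula: {a, b}.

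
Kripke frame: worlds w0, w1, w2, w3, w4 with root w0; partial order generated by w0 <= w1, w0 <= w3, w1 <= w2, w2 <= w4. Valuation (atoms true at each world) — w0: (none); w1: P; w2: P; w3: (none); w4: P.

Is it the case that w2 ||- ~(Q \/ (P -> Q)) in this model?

Yes

w2 ||- ~(Q \/ (P -> Q)): no world accessible from w2 forces Q \/ (P -> Q).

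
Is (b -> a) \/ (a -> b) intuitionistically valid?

This is the Gödel–Dummett linearity axiom, which is not intuitionistically valid.
A Kripke countermodel: worlds u, v, w; order generated by u <= v, u <= w; atoms true at each world — u:{}; v:{b}; w:{a}.
u ||-/- (b -> a) \/ (a -> b): neither disjunct is forced at u.
u ||-/- b -> a: at the accessible world v, v ||- b but v ||-/- a.
v lacks atom a, so v ||-/- a.
So the root u does not force the formula.

No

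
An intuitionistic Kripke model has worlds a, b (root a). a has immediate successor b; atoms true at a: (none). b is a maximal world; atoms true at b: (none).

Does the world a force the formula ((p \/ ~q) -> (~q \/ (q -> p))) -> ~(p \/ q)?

a ||- ((p \/ ~q) -> (~q \/ (q -> p))) -> ~(p \/ q): every world accessible from a that forces (p \/ ~q) -> (~q \/ (q -> p)) (namely a, b) also forces ~(p \/ q).

Yes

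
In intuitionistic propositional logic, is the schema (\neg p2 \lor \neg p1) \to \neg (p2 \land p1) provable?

Yes

This is a constructively valid De Morgan direction (disjunction of negations to negated conjunction), which is intuitionistically derivable.
If \neg p2 holds at a world then no accessible world forces p2, hence none forces p2 \land p1; likewise for \neg p1.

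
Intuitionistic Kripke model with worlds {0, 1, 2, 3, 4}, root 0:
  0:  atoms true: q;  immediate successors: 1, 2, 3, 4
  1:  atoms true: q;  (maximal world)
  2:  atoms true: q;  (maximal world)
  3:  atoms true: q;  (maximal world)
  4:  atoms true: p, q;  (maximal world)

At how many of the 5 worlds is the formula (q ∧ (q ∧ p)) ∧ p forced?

0: does not force it — 0 ⊮ (q ∧ (q ∧ p)) ∧ p since 0 fails q ∧ (q ∧ p).
1: does not force it.
2: does not force it.
3: does not force it.
4: forces it.
Worlds forcing the formula: {4}.

1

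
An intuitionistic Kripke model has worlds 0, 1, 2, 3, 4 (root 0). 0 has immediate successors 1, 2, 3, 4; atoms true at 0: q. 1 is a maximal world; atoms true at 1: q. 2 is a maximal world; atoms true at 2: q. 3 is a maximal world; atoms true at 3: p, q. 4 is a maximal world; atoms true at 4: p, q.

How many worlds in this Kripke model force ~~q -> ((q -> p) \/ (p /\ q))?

0: does not force it — 0 ||-/- ~~q -> ((q -> p) \/ (p /\ q)): already at 0 itself, 0 ||- ~~q but 0 ||-/- (q -> p) \/ (p /\ q).
1: does not force it — 1 ||-/- ~~q -> ((q -> p) \/ (p /\ q)): already at 1 itself, 1 ||- ~~q but 1 ||-/- (q -> p) \/ (p /\ q).
2: does not force it.
3: forces it.
4: forces it.
Worlds forcing the formula: {3, 4}.

2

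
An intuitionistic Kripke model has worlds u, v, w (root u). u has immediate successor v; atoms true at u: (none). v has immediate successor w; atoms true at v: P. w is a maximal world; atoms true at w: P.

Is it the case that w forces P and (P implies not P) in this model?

No

w does not force P and (P implies not P) since w fails P implies not P.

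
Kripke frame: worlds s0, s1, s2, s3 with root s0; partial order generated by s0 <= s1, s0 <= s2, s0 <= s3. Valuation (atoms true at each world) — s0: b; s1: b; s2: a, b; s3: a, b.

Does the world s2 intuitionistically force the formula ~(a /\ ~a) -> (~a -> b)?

Yes

s2 ||- ~(a /\ ~a) -> (~a -> b): every world accessible from s2 that forces ~(a /\ ~a) (namely s2) also forces ~a -> b.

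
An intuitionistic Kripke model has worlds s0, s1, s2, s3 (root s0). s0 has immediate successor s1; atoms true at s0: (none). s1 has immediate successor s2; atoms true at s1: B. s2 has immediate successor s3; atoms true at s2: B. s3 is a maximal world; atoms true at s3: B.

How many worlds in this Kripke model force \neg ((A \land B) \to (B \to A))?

0

s0: does not force it — s0 \nVdash \neg ((A \land B) \to (B \to A)) since s0 is accessible from s0 and s0 \Vdash (A \land B) \to (B \to A).
s1: does not force it.
s2: does not force it.
s3: does not force it.
Worlds forcing the formula: { }.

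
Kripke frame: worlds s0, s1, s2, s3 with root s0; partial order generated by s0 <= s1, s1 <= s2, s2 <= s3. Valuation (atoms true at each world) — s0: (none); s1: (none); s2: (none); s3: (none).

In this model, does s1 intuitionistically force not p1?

s1 forces not p1: no world accessible from s1 forces p1.

Yes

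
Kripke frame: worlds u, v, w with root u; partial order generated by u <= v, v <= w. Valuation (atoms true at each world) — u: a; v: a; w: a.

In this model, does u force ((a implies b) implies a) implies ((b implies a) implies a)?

Yes

u forces ((a implies b) implies a) implies ((b implies a) implies a): every world accessible from u that forces (a implies b) implies a (namely u, v, w) also forces (b implies a) implies a.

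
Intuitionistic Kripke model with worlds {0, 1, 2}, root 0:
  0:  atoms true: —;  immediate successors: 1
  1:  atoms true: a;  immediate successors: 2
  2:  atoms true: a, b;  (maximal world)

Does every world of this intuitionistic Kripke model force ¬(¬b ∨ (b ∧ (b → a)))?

Not every world: 0 ⊮ ¬(¬b ∨ (b ∧ (b → a))).
0 ⊮ ¬(¬b ∨ (b ∧ (b → a))) since 2 is accessible from 0 and 2 ⊩ ¬b ∨ (b ∧ (b → a)).
2 ⊩ ¬b ∨ (b ∧ (b → a)) via the disjunct b ∧ (b → a).

No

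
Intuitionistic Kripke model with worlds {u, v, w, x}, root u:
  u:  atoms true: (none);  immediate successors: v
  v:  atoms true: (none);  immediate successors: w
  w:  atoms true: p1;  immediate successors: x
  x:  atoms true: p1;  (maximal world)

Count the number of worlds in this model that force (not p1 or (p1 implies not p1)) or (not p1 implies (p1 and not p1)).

4

u: forces it.
v: forces it.
w: forces it.
x: forces it.
Worlds forcing the formula: {u, v, w, x}.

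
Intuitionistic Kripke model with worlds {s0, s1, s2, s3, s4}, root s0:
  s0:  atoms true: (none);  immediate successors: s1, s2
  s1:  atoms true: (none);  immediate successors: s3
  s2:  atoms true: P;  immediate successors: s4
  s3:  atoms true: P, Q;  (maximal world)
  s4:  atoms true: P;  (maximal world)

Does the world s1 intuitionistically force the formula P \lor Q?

s1 \nVdash P \lor Q: neither disjunct is forced at s1.
s1 lacks atom P, so s1 \nVdash P.

No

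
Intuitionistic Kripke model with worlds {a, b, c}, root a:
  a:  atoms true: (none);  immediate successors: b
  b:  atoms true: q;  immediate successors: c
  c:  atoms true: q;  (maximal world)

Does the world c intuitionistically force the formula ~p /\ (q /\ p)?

c ||-/- ~p /\ (q /\ p) since c fails q /\ p.

No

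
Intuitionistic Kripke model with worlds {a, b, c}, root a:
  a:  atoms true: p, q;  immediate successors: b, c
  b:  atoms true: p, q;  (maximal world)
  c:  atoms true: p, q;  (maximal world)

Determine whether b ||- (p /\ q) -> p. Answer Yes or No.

Yes

b ||- (p /\ q) -> p: every world accessible from b that forces p /\ q (namely b) also forces p.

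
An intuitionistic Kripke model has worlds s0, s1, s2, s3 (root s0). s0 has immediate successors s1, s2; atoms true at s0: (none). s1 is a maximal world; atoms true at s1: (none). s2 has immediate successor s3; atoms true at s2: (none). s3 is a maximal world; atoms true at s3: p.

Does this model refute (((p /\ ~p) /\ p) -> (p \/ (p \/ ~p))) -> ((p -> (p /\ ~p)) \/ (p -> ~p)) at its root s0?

s0 ||-/- (((p /\ ~p) /\ p) -> (p \/ (p \/ ~p))) -> ((p -> (p /\ ~p)) \/ (p -> ~p)): already at s0 itself, s0 ||- ((p /\ ~p) /\ p) -> (p \/ (p \/ ~p)) but s0 ||-/- (p -> (p /\ ~p)) \/ (p -> ~p).
s0 ||-/- (p -> (p /\ ~p)) \/ (p -> ~p): neither disjunct is forced at s0.
s0 ||-/- p -> (p /\ ~p): at the accessible world s3, s3 ||- p but s3 ||-/- p /\ ~p.
s3 ||-/- p /\ ~p since s3 fails ~p.
So the root s0 does not force (((p /\ ~p) /\ p) -> (p \/ (p \/ ~p))) -> ((p -> (p /\ ~p)) \/ (p -> ~p)); the model is a countermodel.

Yes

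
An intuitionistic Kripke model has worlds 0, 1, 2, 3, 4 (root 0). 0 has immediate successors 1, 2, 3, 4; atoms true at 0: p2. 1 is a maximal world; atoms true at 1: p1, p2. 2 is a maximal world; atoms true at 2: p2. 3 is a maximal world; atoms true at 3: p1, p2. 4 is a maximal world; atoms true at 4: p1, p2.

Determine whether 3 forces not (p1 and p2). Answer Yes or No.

3 does not force not (p1 and p2) since 3 is accessible from 3 and 3 forces p1 and p2.
3 forces p1 and p2 since 3 forces both conjuncts.

No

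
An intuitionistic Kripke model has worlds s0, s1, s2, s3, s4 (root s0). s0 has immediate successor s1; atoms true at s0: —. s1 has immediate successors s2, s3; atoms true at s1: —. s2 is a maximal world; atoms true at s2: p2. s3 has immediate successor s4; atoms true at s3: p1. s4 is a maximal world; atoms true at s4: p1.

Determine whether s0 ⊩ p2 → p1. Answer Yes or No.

No

s0 ⊮ p2 → p1: at the accessible world s2, s2 ⊩ p2 but s2 ⊮ p1.
s2 lacks atom p1, so s2 ⊮ p1.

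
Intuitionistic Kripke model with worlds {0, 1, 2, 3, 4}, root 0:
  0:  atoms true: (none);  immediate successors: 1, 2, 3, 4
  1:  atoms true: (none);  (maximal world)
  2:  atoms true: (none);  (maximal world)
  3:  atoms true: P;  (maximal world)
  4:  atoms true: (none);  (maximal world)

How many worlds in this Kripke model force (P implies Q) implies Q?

0: does not force it — 0 does not force (P implies Q) implies Q: at the accessible world 1, 1 forces P implies Q but 1 does not force Q.
1: does not force it.
2: does not force it.
3: forces it.
4: does not force it.
Worlds forcing the formula: {3}.

1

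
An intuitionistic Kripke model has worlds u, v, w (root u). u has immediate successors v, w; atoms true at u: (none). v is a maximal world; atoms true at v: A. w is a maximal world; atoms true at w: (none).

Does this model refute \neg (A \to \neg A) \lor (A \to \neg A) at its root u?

Yes

u \nVdash \neg (A \to \neg A) \lor (A \to \neg A): neither disjunct is forced at u.
u \nVdash \neg (A \to \neg A) since w is accessible from u and w \Vdash A \to \neg A.
w \Vdash A \to \neg A vacuously: no world accessible from w forces the antecedent A.
So the root u does not force \neg (A \to \neg A) \lor (A \to \neg A); the model is a countermodel.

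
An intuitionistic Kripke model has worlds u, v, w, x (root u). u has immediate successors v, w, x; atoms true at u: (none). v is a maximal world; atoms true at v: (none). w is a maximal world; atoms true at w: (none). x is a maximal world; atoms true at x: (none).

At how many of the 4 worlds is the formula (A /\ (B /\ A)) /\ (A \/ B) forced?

0

u: does not force it — u ||-/- (A /\ (B /\ A)) /\ (A \/ B) since u fails A /\ (B /\ A).
v: does not force it.
w: does not force it.
x: does not force it.
Worlds forcing the formula: { }.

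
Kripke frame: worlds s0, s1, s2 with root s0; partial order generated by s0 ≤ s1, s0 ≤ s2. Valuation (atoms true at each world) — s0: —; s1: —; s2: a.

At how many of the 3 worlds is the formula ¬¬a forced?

1

s0: does not force it — s0 ⊮ ¬¬a since s1 is accessible from s0 and s1 ⊩ ¬a.
s1: does not force it.
s2: forces it.
Worlds forcing the formula: {s2}.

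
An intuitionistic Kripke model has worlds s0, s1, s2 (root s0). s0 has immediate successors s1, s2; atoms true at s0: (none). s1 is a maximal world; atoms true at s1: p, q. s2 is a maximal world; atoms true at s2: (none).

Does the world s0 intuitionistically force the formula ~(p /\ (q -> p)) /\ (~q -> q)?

No

s0 ||-/- ~(p /\ (q -> p)) /\ (~q -> q) since s0 fails ~(p /\ (q -> p)).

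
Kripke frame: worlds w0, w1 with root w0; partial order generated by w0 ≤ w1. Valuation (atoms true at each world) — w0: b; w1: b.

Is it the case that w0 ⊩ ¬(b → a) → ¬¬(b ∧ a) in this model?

w0 ⊮ ¬(b → a) → ¬¬(b ∧ a): already at w0 itself, w0 ⊩ ¬(b → a) but w0 ⊮ ¬¬(b ∧ a).
w0 ⊮ ¬¬(b ∧ a) since w0 is accessible from w0 and w0 ⊩ ¬(b ∧ a).
w0 ⊩ ¬(b ∧ a): no world accessible from w0 forces b ∧ a.

No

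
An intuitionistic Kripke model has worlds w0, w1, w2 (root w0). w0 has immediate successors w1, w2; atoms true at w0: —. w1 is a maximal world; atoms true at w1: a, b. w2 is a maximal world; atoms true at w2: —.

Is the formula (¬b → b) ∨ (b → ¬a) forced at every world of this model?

Not every world: w0 ⊮ (¬b → b) ∨ (b → ¬a).
w0 ⊮ (¬b → b) ∨ (b → ¬a): neither disjunct is forced at w0.
w0 ⊮ ¬b → b: at the accessible world w2, w2 ⊩ ¬b but w2 ⊮ b.
w2 lacks atom b, so w2 ⊮ b.

No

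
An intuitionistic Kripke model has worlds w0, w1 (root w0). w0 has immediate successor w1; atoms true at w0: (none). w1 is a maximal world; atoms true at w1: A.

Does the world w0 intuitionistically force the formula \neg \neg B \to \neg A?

w0 \Vdash \neg \neg B \to \neg A vacuously: no world accessible from w0 forces the antecedent \neg \neg B.

Yes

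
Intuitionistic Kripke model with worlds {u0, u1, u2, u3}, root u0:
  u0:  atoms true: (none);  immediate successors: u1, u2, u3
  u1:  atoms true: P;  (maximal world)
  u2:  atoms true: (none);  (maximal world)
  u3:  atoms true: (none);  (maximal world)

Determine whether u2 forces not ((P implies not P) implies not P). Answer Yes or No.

u2 does not force not ((P implies not P) implies not P) since u2 is accessible from u2 and u2 forces (P implies not P) implies not P.
u2 forces (P implies not P) implies not P: every world accessible from u2 that forces P implies not P (namely u2) also forces not P.

No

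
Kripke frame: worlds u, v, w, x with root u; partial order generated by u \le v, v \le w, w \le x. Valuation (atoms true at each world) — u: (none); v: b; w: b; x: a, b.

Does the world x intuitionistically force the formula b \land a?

Yes

x \Vdash b \land a since x forces both conjuncts.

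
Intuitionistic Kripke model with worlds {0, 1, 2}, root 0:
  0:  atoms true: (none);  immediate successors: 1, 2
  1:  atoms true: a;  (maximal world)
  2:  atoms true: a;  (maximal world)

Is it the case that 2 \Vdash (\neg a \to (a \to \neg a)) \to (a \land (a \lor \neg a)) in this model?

2 \Vdash (\neg a \to (a \to \neg a)) \to (a \land (a \lor \neg a)): every world accessible from 2 that forces \neg a \to (a \to \neg a) (namely 2) also forces a \land (a \lor \neg a).

Yes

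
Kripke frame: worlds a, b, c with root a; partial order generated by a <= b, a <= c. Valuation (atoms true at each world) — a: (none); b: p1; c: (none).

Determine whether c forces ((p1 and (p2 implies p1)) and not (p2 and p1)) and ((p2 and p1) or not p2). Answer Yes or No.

No

c does not force ((p1 and (p2 implies p1)) and not (p2 and p1)) and ((p2 and p1) or not p2) since c fails (p1 and (p2 implies p1)) and not (p2 and p1).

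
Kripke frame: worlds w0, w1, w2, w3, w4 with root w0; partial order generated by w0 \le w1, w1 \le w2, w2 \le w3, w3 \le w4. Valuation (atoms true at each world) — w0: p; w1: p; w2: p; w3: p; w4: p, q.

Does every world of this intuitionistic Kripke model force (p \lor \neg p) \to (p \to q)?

No

Not every world: w0 \nVdash (p \lor \neg p) \to (p \to q).
w0 \nVdash (p \lor \neg p) \to (p \to q): already at w0 itself, w0 \Vdash p \lor \neg p but w0 \nVdash p \to q.
w0 \nVdash p \to q: already at w0 itself, w0 \Vdash p but w0 \nVdash q.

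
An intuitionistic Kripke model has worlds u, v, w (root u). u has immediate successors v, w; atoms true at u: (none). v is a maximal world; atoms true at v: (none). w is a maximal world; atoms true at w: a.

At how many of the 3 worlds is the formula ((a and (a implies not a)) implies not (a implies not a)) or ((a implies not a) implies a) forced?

3

u: forces it.
v: forces it.
w: forces it.
Worlds forcing the formula: {u, v, w}.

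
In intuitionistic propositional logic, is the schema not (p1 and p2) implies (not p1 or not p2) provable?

This is the constructively invalid direction of De Morgan's law for conjunction, which is not intuitionistically valid.
A Kripke countermodel: worlds w0, w1, w2; order generated by w0 <= w1, w0 <= w2; atoms true at each world — w0:{}; w1:{p1}; w2:{p2}.
w0 does not force not (p1 and p2) implies (not p1 or not p2): already at w0 itself, w0 forces not (p1 and p2) but w0 does not force not p1 or not p2.
w0 does not force not p1 or not p2: neither disjunct is forced at w0.
w0 does not force not p1 since w1 is accessible from w0 and w1 forces p1.
So the root w0 does not force the formula.

No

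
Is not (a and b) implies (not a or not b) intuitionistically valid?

This is the constructively invalid direction of De Morgan's law for conjunction, which is not intuitionistically valid.
A Kripke countermodel: worlds u, v, w; order generated by u <= v, u <= w; atoms true at each world — u:{}; v:{a}; w:{b}.
u does not force not (a and b) implies (not a or not b): already at u itself, u forces not (a and b) but u does not force not a or not b.
u does not force not a or not b: neither disjunct is forced at u.
u does not force not a since v is accessible from u and v forces a.
So the root u does not force the formula.

No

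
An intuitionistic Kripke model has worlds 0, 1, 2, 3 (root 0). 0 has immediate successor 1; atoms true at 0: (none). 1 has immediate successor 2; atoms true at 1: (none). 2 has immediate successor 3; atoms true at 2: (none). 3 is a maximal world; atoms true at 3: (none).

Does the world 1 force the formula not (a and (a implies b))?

1 forces not (a and (a implies b)): no world accessible from 1 forces a and (a implies b).

Yes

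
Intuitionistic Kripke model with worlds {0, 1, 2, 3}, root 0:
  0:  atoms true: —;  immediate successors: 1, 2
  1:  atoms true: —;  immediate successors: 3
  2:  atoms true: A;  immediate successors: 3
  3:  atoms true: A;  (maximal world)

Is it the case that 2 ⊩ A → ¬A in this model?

No

2 ⊮ A → ¬A: already at 2 itself, 2 ⊩ A but 2 ⊮ ¬A.
2 ⊮ ¬A since 2 is accessible from 2 and 2 ⊩ A.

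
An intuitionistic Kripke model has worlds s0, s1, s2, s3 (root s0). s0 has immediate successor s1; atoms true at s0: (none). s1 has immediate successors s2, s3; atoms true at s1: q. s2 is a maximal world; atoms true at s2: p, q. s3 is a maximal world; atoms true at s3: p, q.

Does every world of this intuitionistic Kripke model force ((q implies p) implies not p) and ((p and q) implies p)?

No

Not every world: s0 does not force ((q implies p) implies not p) and ((p and q) implies p).
s0 does not force ((q implies p) implies not p) and ((p and q) implies p) since s0 fails (q implies p) implies not p.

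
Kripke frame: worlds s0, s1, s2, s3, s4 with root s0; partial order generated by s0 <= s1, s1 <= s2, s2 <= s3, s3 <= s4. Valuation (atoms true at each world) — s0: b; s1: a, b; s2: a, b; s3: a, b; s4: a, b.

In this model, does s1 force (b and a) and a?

s1 forces (b and a) and a since s1 forces both conjuncts.

Yes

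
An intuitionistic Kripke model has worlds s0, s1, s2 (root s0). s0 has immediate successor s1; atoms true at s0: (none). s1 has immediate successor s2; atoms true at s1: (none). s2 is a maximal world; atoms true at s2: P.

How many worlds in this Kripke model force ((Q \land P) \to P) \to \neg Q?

s0: forces it.
s1: forces it.
s2: forces it.
Worlds forcing the formula: {s0, s1, s2}.

3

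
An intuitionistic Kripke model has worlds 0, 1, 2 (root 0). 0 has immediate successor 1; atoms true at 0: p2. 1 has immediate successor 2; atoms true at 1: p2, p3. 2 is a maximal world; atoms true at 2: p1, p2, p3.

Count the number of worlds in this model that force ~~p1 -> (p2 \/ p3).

3

0: forces it.
1: forces it.
2: forces it.
Worlds forcing the formula: {0, 1, 2}.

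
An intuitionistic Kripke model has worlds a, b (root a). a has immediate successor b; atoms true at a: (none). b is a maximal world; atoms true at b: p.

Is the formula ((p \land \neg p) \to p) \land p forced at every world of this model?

No

Not every world: a \nVdash ((p \land \neg p) \to p) \land p.
a \nVdash ((p \land \neg p) \to p) \land p since a fails p.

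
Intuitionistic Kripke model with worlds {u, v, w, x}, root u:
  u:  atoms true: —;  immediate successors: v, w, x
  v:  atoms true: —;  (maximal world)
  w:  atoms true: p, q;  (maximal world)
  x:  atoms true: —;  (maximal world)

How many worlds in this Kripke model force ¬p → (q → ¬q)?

u: forces it.
v: forces it.
w: forces it.
x: forces it.
Worlds forcing the formula: {u, v, w, x}.

4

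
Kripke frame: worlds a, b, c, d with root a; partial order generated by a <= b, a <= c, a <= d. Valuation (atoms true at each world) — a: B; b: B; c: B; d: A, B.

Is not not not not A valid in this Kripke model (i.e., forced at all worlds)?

No

Not every world: a does not force not not not not A.
a does not force not not not not A since b is accessible from a and b forces not not not A.
b forces not not not A: no world accessible from b forces not not A.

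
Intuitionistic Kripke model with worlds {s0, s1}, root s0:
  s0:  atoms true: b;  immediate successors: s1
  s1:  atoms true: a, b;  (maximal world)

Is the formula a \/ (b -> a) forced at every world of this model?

No

Not every world: s0 ||-/- a \/ (b -> a).
s0 ||-/- a \/ (b -> a): neither disjunct is forced at s0.
s0 lacks atom a, so s0 ||-/- a.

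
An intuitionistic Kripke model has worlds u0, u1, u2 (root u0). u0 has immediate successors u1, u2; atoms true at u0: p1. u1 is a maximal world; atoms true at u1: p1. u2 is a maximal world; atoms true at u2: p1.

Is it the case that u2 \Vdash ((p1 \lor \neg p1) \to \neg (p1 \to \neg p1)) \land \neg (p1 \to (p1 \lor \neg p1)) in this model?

u2 \nVdash ((p1 \lor \neg p1) \to \neg (p1 \to \neg p1)) \land \neg (p1 \to (p1 \lor \neg p1)) since u2 fails \neg (p1 \to (p1 \lor \neg p1)).

No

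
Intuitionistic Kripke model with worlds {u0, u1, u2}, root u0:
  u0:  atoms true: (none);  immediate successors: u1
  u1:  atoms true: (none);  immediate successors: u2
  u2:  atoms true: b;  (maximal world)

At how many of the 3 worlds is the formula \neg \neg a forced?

u0: does not force it — u0 \nVdash \neg \neg a since u0 is accessible from u0 and u0 \Vdash \neg a.
u1: does not force it — u1 \nVdash \neg \neg a since u1 is accessible from u1 and u1 \Vdash \neg a.
u2: does not force it.
Worlds forcing the formula: { }.

0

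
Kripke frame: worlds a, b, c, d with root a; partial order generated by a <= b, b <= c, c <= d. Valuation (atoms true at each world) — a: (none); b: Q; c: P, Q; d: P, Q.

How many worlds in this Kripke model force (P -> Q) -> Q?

3

a: does not force it — a ||-/- (P -> Q) -> Q: already at a itself, a ||- P -> Q but a ||-/- Q.
b: forces it.
c: forces it.
d: forces it.
Worlds forcing the formula: {b, c, d}.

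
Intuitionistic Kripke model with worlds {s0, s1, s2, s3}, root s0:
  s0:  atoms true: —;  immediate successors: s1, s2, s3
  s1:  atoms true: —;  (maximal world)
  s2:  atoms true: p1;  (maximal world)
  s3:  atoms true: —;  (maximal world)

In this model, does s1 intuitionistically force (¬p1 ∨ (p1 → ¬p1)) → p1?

No

s1 ⊮ (¬p1 ∨ (p1 → ¬p1)) → p1: already at s1 itself, s1 ⊩ ¬p1 ∨ (p1 → ¬p1) but s1 ⊮ p1.
s1 lacks atom p1, so s1 ⊮ p1.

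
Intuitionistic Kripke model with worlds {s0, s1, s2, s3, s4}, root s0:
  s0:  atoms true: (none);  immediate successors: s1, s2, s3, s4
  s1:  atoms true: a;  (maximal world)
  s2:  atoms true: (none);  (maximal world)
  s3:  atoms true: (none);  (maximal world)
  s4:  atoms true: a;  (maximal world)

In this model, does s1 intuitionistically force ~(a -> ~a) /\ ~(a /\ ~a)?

s1 ||- ~(a -> ~a) /\ ~(a /\ ~a) since s1 forces both conjuncts.

Yes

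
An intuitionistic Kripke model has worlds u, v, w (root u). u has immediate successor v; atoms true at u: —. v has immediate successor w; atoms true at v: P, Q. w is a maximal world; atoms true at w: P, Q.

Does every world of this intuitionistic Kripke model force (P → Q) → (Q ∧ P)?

No

Not every world: u ⊮ (P → Q) → (Q ∧ P).
u ⊮ (P → Q) → (Q ∧ P): already at u itself, u ⊩ P → Q but u ⊮ Q ∧ P.
u ⊮ Q ∧ P since u fails Q.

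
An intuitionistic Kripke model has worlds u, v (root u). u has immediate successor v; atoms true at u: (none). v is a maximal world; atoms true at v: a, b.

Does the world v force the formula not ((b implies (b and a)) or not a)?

No

v does not force not ((b implies (b and a)) or not a) since v is accessible from v and v forces (b implies (b and a)) or not a.
v forces (b implies (b and a)) or not a via the disjunct b implies (b and a).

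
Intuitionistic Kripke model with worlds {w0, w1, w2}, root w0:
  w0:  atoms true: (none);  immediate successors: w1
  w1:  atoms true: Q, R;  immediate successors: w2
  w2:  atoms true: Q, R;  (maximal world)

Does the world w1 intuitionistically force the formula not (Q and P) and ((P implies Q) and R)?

w1 forces not (Q and P) and ((P implies Q) and R) since w1 forces both conjuncts.

Yes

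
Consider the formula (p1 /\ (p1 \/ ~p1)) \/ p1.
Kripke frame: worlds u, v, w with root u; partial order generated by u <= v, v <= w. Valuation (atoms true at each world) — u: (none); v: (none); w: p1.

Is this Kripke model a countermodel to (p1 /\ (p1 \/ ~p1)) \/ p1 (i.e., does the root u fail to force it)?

u ||-/- (p1 /\ (p1 \/ ~p1)) \/ p1: neither disjunct is forced at u.
u ||-/- p1 /\ (p1 \/ ~p1) since u fails p1.
So the root u does not force (p1 /\ (p1 \/ ~p1)) \/ p1; the model is a countermodel.

Yes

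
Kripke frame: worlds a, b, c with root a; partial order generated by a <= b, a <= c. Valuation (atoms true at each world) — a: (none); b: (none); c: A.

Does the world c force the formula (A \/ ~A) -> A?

c ||- (A \/ ~A) -> A: every world accessible from c that forces A \/ ~A (namely c) also forces A.

Yes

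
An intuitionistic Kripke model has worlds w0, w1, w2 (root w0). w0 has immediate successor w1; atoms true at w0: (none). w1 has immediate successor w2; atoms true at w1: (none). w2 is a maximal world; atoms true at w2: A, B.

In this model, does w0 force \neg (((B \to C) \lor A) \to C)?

Yes

w0 \Vdash \neg (((B \to C) \lor A) \to C): no world accessible from w0 forces ((B \to C) \lor A) \to C.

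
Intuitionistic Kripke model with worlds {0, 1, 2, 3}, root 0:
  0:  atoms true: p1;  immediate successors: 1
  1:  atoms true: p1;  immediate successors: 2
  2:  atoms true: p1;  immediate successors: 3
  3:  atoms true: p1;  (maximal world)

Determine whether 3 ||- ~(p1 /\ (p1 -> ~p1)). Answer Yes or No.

3 ||- ~(p1 /\ (p1 -> ~p1)): no world accessible from 3 forces p1 /\ (p1 -> ~p1).

Yes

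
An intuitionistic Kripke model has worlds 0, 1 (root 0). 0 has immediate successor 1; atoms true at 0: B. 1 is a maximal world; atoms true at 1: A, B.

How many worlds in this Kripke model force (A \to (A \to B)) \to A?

1

0: does not force it — 0 \nVdash (A \to (A \to B)) \to A: already at 0 itself, 0 \Vdash A \to (A \to B) but 0 \nVdash A.
1: forces it.
Worlds forcing the formula: {1}.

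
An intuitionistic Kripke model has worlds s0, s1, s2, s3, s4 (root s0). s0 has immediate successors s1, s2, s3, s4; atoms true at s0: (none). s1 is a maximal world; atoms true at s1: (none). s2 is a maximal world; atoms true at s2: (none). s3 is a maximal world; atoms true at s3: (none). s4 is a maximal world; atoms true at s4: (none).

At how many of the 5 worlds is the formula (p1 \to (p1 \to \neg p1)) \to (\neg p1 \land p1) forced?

0

s0: does not force it — s0 \nVdash (p1 \to (p1 \to \neg p1)) \to (\neg p1 \land p1): already at s0 itself, s0 \Vdash p1 \to (p1 \to \neg p1) but s0 \nVdash \neg p1 \land p1.
s1: does not force it — s1 \nVdash (p1 \to (p1 \to \neg p1)) \to (\neg p1 \land p1): already at s1 itself, s1 \Vdash p1 \to (p1 \to \neg p1) but s1 \nVdash \neg p1 \land p1.
s2: does not force it.
s3: does not force it.
s4: does not force it.
Worlds forcing the formula: { }.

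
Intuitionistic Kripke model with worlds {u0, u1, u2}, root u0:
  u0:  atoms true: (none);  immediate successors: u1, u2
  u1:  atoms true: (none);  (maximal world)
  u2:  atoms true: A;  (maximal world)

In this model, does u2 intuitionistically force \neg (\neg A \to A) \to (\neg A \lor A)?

Yes

u2 \Vdash \neg (\neg A \to A) \to (\neg A \lor A) vacuously: no world accessible from u2 forces the antecedent \neg (\neg A \to A).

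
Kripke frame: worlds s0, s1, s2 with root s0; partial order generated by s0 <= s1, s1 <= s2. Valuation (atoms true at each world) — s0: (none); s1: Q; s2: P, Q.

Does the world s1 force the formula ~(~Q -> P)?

No

s1 ||-/- ~(~Q -> P) since s1 is accessible from s1 and s1 ||- ~Q -> P.
s1 ||- ~Q -> P vacuously: no world accessible from s1 forces the antecedent ~Q.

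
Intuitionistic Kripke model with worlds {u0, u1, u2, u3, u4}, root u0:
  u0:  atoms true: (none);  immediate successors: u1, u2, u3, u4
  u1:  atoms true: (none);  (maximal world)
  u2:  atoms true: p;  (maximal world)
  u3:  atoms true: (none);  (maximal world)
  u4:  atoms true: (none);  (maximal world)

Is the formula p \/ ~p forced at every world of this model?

Not every world: u0 ||-/- p \/ ~p.
u0 ||-/- p \/ ~p: neither disjunct is forced at u0.
u0 lacks atom p, so u0 ||-/- p.

No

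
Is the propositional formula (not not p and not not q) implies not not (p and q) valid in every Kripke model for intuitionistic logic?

This is the distribution of double negation over conjunction, which is intuitionistically derivable.
Assume not not p, not not q, and not (p and q). From p we'd get not q (since p and q is refuted), contradicting not not q; so not p, contradicting not not p.

Yes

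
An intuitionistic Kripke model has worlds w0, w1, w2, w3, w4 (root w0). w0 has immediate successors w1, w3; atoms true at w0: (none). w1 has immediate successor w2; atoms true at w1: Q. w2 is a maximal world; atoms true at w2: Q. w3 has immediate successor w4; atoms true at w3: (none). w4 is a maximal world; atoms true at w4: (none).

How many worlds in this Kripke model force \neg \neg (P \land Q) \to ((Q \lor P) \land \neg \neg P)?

w0: forces it.
w1: forces it.
w2: forces it.
w3: forces it.
w4: forces it.
Worlds forcing the formula: {w0, w1, w2, w3, w4}.

5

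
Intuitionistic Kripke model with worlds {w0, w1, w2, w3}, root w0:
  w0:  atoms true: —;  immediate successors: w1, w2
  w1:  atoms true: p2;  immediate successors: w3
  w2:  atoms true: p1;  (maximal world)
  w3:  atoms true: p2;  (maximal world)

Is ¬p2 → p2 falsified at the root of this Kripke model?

w0 ⊮ ¬p2 → p2: at the accessible world w2, w2 ⊩ ¬p2 but w2 ⊮ p2.
w2 lacks atom p2, so w2 ⊮ p2.
So the root w0 does not force ¬p2 → p2; the model is a countermodel.

Yes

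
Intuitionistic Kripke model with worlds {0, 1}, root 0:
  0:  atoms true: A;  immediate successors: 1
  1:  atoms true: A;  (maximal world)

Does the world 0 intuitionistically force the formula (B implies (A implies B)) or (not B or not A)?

0 forces (B implies (A implies B)) or (not B or not A) via the disjunct B implies (A implies B).

Yes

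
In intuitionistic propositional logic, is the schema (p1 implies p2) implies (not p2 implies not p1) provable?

This is the forward direction of contraposition, which is intuitionistically derivable.
Assume p1 implies p2 and not p2. If p1 held then p2 would follow, contradicting not p2; so not p1.

Yes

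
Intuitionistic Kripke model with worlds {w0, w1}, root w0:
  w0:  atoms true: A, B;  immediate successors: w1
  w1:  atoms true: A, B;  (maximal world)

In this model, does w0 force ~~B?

Yes

w0 ||- ~~B: no world accessible from w0 forces ~B.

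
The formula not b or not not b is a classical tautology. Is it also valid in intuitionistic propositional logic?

This is the weak law of excluded middle, which is not intuitionistically valid.
A Kripke countermodel: worlds s0, s1, s2; order generated by s0 <= s1, s0 <= s2; atoms true at each world — s0:{}; s1:{b}; s2:{}.
s0 does not force not b or not not b: neither disjunct is forced at s0.
s0 does not force not b since s1 is accessible from s0 and s1 forces b.
So the root s0 does not force the formula.

No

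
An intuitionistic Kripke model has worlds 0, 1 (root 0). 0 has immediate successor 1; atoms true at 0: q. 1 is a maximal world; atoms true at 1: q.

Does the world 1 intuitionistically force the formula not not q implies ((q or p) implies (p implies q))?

1 forces not not q implies ((q or p) implies (p implies q)): every world accessible from 1 that forces not not q (namely 1) also forces (q or p) implies (p implies q).

Yes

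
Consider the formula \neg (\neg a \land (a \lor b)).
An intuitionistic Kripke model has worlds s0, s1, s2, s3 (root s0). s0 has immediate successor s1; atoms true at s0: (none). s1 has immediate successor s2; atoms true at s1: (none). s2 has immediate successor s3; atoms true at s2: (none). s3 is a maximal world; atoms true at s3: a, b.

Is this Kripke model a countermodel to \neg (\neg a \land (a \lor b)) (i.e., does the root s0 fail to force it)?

s0 \Vdash \neg (\neg a \land (a \lor b)): no world accessible from s0 forces \neg a \land (a \lor b).
So the root s0 forces \neg (\neg a \land (a \lor b)); the model is not a countermodel.

No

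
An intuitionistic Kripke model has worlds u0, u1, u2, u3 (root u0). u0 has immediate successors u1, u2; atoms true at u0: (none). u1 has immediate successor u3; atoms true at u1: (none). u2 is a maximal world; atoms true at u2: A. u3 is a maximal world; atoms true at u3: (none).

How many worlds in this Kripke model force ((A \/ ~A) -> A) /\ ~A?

0

u0: does not force it — u0 ||-/- ((A \/ ~A) -> A) /\ ~A since u0 fails (A \/ ~A) -> A.
u1: does not force it — u1 ||-/- ((A \/ ~A) -> A) /\ ~A since u1 fails (A \/ ~A) -> A.
u2: does not force it — u2 ||-/- ((A \/ ~A) -> A) /\ ~A since u2 fails ~A.
u3: does not force it.
Worlds forcing the formula: { }.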